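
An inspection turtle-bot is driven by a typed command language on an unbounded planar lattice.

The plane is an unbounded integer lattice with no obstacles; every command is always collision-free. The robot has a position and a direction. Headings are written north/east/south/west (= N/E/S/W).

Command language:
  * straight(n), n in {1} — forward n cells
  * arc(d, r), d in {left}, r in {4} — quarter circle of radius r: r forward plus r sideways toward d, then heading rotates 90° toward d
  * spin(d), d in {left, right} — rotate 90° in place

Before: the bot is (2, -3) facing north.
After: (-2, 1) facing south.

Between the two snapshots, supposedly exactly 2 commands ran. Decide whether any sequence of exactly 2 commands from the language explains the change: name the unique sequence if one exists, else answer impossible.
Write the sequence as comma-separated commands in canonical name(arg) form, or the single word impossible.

key: cell and facing (now S) both changed — the 2 commands mix motion and turning
from: (2, -3) facing north
1. arc(left, 4) → (-2, 1) facing west
2. spin(left) → (-2, 1) facing south
no other 2-command option fits: unique.

arc(left, 4), spin(left)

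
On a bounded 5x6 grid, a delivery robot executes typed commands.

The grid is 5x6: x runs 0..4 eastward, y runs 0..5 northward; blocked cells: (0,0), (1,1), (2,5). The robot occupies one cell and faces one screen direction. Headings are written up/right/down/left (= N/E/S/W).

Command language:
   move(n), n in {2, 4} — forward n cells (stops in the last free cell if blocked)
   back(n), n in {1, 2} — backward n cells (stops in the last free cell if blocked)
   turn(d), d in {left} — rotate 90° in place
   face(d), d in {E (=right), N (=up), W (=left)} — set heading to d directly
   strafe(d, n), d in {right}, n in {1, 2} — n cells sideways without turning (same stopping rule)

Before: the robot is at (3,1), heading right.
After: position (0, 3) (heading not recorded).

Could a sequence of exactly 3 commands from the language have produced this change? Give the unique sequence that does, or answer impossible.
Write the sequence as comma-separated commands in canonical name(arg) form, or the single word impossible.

key: running move(4) before face(W) would end elsewhere — order is forced
initial: at (3,1), heading right
step 1 (face(W)): at (3,1), heading left
step 2 (strafe(right, 2)): at (3,3), heading left
step 3 (move(4)): at (0,3), heading left
no rival 3-sequence matches.

face(W), strafe(right, 2), move(4)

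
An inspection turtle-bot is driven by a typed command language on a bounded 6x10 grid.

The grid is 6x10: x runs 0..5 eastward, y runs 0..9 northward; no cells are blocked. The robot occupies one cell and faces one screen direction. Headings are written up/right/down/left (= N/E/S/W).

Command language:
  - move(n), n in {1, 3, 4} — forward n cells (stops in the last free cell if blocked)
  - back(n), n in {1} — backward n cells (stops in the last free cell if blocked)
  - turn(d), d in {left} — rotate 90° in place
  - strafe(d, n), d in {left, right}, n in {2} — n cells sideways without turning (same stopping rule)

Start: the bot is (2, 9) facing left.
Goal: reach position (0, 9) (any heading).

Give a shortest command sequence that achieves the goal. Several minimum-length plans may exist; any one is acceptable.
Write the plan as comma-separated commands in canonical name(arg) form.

move(4)

begin: (2, 9) facing left
step 1 (move(4)): (0, 9) facing left
nothing shorter than 1 reaches the goal.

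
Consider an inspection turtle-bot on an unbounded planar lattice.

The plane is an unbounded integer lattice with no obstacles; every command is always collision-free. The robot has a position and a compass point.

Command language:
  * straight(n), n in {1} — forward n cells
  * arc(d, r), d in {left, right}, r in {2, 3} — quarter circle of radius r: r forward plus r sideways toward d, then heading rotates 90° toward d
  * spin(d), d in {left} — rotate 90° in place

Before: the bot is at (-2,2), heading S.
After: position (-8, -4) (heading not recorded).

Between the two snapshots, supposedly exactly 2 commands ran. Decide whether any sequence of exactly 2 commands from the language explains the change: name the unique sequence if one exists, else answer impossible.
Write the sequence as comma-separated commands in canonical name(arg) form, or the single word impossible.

arc(right, 3), arc(left, 3)

key: order matters: swapping arc(right, 3) and arc(left, 3) lands elsewhere
from: at (-2,2), heading S
step 1 (arc(right, 3)): at (-5,-1), heading W
step 2 (arc(left, 3)): at (-8,-4), heading S
no rival 2-sequence matches.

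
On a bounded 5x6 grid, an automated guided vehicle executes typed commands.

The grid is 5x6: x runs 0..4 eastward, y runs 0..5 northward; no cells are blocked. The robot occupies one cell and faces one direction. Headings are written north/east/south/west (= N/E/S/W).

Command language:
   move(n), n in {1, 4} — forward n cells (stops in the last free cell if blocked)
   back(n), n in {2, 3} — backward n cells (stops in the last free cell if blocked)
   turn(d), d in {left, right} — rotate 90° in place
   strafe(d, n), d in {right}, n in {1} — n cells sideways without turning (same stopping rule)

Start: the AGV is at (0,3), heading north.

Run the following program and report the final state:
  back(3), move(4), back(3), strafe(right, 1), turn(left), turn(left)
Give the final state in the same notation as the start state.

at (1,1), heading south

start: at (0,3), heading north
step 1 (back(3)): at (0,0), heading north
step 2 (move(4)): at (0,4), heading north
step 3 (back(3)): at (0,1), heading north
step 4 (strafe(right, 1)): at (1,1), heading north
step 5 (turn(left)): at (1,1), heading west
step 6 (turn(left)): at (1,1), heading south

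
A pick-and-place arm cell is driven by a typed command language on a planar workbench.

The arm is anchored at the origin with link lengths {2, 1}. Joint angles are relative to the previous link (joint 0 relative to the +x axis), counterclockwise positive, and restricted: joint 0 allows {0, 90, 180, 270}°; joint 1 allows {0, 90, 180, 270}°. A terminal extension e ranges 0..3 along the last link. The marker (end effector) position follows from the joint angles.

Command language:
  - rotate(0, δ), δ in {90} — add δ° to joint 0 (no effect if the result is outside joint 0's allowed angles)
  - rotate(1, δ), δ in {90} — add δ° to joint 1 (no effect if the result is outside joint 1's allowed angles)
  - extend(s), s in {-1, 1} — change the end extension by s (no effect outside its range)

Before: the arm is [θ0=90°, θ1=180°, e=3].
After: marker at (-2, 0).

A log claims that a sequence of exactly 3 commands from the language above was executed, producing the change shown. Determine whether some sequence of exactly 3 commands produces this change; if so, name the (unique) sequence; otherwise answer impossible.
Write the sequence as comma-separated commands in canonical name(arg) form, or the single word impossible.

begin: [θ0=90°, θ1=180°, e=3]
[1] after rotate(0, 90): [θ0=180°, θ1=180°, e=3]
[2] after rotate(0, 90): [θ0=270°, θ1=180°, e=3]
[3] after rotate(0, 90): [θ0=0°, θ1=180°, e=3]
uniquely the one of 64 3-step routes that fits.

rotate(0, 90), rotate(0, 90), rotate(0, 90)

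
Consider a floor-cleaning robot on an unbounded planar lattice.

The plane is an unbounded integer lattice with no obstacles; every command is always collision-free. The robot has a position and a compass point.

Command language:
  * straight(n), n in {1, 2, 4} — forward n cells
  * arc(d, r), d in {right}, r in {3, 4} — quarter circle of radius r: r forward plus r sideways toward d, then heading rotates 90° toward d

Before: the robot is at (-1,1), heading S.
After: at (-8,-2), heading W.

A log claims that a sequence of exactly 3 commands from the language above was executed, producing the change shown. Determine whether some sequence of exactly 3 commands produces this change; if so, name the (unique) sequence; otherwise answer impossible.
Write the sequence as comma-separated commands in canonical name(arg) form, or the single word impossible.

arc(right, 3), straight(2), straight(2)

key: order matters: swapping arc(right, 3) and straight(2) lands elsewhere
start: at (-1,1), heading S
[1] after arc(right, 3): at (-4,-2), heading W
[2] after straight(2): at (-6,-2), heading W
[3] after straight(2): at (-8,-2), heading W
no rival 3-sequence matches.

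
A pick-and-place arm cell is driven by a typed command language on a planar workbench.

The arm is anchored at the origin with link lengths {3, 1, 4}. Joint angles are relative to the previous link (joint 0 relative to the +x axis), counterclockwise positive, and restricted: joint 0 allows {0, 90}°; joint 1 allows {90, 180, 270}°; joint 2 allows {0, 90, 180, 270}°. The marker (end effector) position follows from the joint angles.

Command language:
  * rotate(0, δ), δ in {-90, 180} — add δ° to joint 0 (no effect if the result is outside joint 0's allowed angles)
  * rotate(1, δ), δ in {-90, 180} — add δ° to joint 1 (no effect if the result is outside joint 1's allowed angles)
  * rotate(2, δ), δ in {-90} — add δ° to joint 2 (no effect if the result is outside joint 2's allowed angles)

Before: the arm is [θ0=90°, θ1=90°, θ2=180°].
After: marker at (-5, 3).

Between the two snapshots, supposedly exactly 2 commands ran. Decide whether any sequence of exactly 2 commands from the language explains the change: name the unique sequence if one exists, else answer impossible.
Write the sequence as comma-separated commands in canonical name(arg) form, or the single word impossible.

rotate(2, -90), rotate(2, -90)

start: [θ0=90°, θ1=90°, θ2=180°]
step 1 (rotate(2, -90)): [θ0=90°, θ1=90°, θ2=90°]
step 2 (rotate(2, -90)): [θ0=90°, θ1=90°, θ2=0°]
no other 2-command option fits: unique.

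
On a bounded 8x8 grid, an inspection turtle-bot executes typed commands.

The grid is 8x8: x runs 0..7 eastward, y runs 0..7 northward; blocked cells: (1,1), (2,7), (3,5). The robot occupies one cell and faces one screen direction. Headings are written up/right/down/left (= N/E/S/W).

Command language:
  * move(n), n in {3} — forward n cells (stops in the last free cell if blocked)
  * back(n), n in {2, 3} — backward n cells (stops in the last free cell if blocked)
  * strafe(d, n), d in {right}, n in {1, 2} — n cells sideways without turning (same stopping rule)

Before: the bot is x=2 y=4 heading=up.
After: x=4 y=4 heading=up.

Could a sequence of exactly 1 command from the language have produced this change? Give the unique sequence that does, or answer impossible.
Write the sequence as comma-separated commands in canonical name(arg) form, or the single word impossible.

strafe(right, 2)

key: heading stays N — the single command does not turn
initial: x=2 y=4 heading=up
1. strafe(right, 2) → x=4 y=4 heading=up
no rival 1-sequence matches.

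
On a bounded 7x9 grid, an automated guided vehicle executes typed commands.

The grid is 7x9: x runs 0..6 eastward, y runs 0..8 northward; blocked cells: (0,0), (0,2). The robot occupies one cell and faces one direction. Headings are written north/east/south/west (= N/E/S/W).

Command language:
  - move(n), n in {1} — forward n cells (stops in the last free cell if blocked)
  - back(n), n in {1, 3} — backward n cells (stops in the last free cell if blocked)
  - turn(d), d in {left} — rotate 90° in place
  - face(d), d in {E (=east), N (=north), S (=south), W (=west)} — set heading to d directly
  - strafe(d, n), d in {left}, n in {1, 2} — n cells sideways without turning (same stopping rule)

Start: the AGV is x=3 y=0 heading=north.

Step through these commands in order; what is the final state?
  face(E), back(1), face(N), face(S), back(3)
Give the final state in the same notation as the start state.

x=2 y=3 heading=south

initial: x=3 y=0 heading=north
step 1 (face(E)): x=3 y=0 heading=east
step 2 (back(1)): x=2 y=0 heading=east
step 3 (face(N)): x=2 y=0 heading=north
step 4 (face(S)): x=2 y=0 heading=south
step 5 (back(3)): x=2 y=3 heading=south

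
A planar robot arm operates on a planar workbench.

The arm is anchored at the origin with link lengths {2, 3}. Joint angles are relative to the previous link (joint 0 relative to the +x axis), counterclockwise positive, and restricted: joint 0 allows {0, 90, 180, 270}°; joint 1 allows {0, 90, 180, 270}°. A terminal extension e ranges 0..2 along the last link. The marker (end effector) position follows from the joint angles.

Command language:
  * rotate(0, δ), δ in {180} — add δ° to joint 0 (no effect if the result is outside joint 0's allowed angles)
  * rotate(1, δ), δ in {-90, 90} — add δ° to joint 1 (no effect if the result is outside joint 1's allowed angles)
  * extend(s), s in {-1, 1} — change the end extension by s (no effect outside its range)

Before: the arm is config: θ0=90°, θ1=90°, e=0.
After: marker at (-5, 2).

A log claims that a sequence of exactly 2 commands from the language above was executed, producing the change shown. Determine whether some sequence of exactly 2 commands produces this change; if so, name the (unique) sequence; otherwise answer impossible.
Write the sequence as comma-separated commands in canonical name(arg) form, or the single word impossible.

begin: config: θ0=90°, θ1=90°, e=0
step 1 (extend(1)): config: θ0=90°, θ1=90°, e=1
step 2 (extend(1)): config: θ0=90°, θ1=90°, e=2
all 25 alternatives checked — unique.

extend(1), extend(1)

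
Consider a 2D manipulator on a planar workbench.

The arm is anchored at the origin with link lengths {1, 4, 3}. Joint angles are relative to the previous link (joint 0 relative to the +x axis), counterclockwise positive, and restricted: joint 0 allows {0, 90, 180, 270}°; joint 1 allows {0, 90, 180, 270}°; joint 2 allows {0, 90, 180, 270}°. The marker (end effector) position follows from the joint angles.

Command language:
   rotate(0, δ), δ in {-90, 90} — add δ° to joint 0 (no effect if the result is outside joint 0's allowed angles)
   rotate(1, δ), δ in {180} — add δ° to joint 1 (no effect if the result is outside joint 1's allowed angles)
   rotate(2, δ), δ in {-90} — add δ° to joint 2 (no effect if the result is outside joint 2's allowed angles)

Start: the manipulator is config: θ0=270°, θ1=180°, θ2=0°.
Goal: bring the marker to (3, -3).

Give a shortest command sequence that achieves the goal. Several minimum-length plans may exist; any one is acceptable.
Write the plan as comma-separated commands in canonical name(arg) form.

begin: config: θ0=270°, θ1=180°, θ2=0°
[1] after rotate(0, -90): config: θ0=180°, θ1=180°, θ2=0°
[2] after rotate(2, -90): config: θ0=180°, θ1=180°, θ2=270°
nothing shorter than 2 reaches the goal.

rotate(0, -90), rotate(2, -90)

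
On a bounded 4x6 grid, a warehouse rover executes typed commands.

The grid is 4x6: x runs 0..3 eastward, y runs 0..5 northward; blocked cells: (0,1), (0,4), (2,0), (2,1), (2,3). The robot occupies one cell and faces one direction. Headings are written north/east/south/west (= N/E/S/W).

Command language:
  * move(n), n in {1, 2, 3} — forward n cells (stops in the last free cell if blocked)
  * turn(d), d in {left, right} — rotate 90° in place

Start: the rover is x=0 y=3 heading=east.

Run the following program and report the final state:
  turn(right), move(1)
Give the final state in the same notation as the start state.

x=0 y=2 heading=south

begin: x=0 y=3 heading=east
[1] after turn(right): x=0 y=3 heading=south
[2] after move(1): x=0 y=2 heading=south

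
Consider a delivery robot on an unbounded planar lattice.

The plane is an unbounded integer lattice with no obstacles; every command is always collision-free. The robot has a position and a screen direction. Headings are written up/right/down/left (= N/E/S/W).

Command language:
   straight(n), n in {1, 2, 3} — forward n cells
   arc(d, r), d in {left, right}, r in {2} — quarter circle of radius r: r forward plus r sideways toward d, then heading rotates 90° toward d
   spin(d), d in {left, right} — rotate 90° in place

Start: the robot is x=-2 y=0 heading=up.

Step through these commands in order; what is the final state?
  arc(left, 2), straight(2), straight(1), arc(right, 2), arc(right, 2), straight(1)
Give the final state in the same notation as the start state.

x=-6 y=6 heading=right

start: x=-2 y=0 heading=up
t=1 arc(left, 2) ⇒ x=-4 y=2 heading=left
t=2 straight(2) ⇒ x=-6 y=2 heading=left
t=3 straight(1) ⇒ x=-7 y=2 heading=left
t=4 arc(right, 2) ⇒ x=-9 y=4 heading=up
t=5 arc(right, 2) ⇒ x=-7 y=6 heading=right
t=6 straight(1) ⇒ x=-6 y=6 heading=right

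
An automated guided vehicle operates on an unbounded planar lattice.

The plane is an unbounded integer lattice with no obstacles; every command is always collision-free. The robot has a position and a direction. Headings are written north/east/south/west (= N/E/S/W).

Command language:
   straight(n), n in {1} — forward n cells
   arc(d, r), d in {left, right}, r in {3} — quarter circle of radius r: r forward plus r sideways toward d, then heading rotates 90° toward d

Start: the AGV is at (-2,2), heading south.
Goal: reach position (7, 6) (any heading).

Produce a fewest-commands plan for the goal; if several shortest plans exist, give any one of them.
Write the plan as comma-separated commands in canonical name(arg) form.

arc(left, 3), arc(left, 3), straight(1), arc(right, 3)

from: at (-2,2), heading south
step 1 (arc(left, 3)): at (1,-1), heading east
step 2 (arc(left, 3)): at (4,2), heading north
step 3 (straight(1)): at (4,3), heading north
step 4 (arc(right, 3)): at (7,6), heading east
shorter routes all fall short; 4 is best.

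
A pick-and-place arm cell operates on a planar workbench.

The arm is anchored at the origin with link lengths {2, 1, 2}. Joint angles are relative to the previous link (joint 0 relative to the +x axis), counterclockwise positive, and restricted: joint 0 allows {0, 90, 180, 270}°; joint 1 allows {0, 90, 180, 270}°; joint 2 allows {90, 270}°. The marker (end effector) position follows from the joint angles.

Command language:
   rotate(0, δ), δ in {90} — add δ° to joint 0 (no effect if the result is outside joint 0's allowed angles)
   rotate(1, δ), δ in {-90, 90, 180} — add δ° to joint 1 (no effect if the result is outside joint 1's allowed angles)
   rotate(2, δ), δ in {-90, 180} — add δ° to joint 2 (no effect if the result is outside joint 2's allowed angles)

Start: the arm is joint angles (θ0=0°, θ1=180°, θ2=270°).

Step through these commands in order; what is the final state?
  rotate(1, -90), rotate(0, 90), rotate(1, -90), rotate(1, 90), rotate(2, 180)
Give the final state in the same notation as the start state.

joint angles (θ0=90°, θ1=90°, θ2=90°)

from: joint angles (θ0=0°, θ1=180°, θ2=270°)
step 1 (rotate(1, -90)): joint angles (θ0=0°, θ1=90°, θ2=270°)
step 2 (rotate(0, 90)): joint angles (θ0=90°, θ1=90°, θ2=270°)
step 3 (rotate(1, -90)): joint angles (θ0=90°, θ1=0°, θ2=270°)
step 4 (rotate(1, 90)): joint angles (θ0=90°, θ1=90°, θ2=270°)
step 5 (rotate(2, 180)): joint angles (θ0=90°, θ1=90°, θ2=90°)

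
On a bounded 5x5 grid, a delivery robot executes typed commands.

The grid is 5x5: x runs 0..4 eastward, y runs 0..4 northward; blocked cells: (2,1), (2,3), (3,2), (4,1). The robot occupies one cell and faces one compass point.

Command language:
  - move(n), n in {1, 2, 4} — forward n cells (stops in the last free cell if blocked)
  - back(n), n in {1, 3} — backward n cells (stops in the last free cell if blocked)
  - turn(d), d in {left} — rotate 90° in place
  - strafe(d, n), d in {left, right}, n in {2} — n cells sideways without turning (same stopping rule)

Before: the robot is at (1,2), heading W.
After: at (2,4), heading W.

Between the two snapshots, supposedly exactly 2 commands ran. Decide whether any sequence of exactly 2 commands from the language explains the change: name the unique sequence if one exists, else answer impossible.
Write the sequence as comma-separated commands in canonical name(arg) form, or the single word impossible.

strafe(right, 2), back(1)

key: heading stays W — no command in the sequence turns
start: at (1,2), heading W
step 1 (strafe(right, 2)): at (1,4), heading W
step 2 (back(1)): at (2,4), heading W
no other 2-command option fits: unique.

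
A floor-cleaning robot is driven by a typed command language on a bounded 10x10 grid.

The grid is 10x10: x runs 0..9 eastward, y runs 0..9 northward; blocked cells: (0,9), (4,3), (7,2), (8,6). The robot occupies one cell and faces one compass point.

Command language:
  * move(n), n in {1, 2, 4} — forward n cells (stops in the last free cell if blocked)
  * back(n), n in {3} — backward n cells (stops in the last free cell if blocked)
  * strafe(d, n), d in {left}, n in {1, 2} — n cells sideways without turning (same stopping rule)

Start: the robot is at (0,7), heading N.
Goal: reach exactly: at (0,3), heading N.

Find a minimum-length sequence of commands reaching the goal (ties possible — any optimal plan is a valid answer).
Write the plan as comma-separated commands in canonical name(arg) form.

initial: at (0,7), heading N
step 1 (back(3)): at (0,4), heading N
step 2 (move(2)): at (0,6), heading N
step 3 (back(3)): at (0,3), heading N
nothing shorter than 3 reaches the goal.

back(3), move(2), back(3)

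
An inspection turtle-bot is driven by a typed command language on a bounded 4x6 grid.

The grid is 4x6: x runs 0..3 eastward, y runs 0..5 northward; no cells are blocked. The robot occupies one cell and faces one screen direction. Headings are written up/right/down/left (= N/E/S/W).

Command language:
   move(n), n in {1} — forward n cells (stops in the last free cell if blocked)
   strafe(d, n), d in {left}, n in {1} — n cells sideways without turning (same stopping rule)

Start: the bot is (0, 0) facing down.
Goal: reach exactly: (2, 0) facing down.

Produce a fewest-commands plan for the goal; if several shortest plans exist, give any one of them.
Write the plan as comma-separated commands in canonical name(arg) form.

initial: (0, 0) facing down
t=1 strafe(left, 1) ⇒ (1, 0) facing down
t=2 strafe(left, 1) ⇒ (2, 0) facing down
minimal: 2 command(s), checked below 2.

strafe(left, 1), strafe(left, 1)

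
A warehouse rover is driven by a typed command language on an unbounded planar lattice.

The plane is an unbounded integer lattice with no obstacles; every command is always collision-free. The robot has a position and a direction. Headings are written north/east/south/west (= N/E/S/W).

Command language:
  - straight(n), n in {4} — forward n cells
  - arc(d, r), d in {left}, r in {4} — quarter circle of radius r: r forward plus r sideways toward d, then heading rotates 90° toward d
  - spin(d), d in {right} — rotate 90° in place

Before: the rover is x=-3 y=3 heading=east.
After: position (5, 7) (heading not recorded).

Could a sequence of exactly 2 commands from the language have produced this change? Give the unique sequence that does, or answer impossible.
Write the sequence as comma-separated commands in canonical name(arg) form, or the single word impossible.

straight(4), arc(left, 4)

key: order matters: swapping straight(4) and arc(left, 4) lands elsewhere
t0: x=-3 y=3 heading=east
t=1 straight(4) ⇒ x=1 y=3 heading=east
t=2 arc(left, 4) ⇒ x=5 y=7 heading=north
all 9 alternatives checked — unique.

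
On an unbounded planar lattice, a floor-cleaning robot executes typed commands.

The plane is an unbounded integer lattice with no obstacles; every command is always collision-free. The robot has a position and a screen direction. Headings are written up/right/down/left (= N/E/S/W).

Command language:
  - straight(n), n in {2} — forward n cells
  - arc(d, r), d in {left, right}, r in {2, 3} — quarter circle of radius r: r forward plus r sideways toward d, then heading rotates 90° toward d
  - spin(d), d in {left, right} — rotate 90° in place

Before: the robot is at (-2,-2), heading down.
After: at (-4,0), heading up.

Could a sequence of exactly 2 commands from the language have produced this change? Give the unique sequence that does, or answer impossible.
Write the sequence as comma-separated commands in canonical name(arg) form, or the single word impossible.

spin(right), arc(right, 2)

key: running arc(right, 2) before spin(right) would end elsewhere — order is forced
start: at (-2,-2), heading down
step 1 (spin(right)): at (-2,-2), heading left
step 2 (arc(right, 2)): at (-4,0), heading up
no other 2-command option fits: unique.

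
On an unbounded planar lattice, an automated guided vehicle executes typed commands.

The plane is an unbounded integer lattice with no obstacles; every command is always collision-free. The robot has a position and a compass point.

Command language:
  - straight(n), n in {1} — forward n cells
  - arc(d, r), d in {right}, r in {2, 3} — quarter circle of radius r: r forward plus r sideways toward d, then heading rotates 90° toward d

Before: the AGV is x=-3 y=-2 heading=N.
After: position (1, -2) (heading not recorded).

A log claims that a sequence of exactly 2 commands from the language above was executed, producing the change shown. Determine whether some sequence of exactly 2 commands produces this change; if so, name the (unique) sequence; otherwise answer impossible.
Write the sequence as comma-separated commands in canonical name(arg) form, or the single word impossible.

initial: x=-3 y=-2 heading=N
t=1 arc(right, 2) ⇒ x=-1 y=0 heading=E
t=2 arc(right, 2) ⇒ x=1 y=-2 heading=S
uniquely the one of 9 2-step routes that fits.

arc(right, 2), arc(right, 2)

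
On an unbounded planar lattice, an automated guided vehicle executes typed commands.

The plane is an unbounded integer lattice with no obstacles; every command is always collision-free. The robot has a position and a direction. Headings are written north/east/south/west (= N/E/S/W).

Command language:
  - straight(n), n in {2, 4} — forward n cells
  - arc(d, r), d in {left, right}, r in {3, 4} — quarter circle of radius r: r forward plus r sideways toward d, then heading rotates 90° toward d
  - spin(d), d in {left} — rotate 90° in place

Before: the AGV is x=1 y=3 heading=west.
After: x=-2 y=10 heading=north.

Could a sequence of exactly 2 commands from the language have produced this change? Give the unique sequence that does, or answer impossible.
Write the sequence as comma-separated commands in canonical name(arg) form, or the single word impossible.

key: cell and facing (now N) both changed — the 2 commands mix motion and turning
begin: x=1 y=3 heading=west
t=1 arc(right, 3) ⇒ x=-2 y=6 heading=north
t=2 straight(4) ⇒ x=-2 y=10 heading=north
uniquely the one of 49 2-step routes that fits.

arc(right, 3), straight(4)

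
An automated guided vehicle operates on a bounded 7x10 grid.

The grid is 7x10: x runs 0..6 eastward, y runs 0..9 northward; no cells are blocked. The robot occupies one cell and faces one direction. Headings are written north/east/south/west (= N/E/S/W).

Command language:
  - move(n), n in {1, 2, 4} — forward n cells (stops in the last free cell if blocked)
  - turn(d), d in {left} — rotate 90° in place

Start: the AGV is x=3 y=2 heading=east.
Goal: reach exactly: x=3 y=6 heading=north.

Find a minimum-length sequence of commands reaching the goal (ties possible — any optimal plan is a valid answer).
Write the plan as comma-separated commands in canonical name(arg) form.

turn(left), move(4)

from: x=3 y=2 heading=east
step 1 (turn(left)): x=3 y=2 heading=north
step 2 (move(4)): x=3 y=6 heading=north
nothing shorter than 2 reaches the goal.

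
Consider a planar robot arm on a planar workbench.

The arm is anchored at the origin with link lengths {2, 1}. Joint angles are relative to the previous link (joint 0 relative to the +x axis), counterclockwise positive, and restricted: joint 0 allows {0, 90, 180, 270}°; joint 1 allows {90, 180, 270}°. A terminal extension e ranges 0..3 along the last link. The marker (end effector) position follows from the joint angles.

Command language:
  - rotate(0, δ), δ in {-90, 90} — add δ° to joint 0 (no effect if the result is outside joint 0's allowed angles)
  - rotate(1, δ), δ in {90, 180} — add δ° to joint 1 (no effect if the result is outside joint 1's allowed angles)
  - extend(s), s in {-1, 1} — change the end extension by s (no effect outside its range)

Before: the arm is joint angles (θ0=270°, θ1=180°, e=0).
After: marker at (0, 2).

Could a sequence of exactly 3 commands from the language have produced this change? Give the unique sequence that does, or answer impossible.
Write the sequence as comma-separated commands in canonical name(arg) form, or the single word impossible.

from: joint angles (θ0=270°, θ1=180°, e=0)
t=1 extend(1) ⇒ joint angles (θ0=270°, θ1=180°, e=1)
t=2 extend(1) ⇒ joint angles (θ0=270°, θ1=180°, e=2)
t=3 extend(1) ⇒ joint angles (θ0=270°, θ1=180°, e=3)
uniquely the one of 216 3-step routes that fits.

extend(1), extend(1), extend(1)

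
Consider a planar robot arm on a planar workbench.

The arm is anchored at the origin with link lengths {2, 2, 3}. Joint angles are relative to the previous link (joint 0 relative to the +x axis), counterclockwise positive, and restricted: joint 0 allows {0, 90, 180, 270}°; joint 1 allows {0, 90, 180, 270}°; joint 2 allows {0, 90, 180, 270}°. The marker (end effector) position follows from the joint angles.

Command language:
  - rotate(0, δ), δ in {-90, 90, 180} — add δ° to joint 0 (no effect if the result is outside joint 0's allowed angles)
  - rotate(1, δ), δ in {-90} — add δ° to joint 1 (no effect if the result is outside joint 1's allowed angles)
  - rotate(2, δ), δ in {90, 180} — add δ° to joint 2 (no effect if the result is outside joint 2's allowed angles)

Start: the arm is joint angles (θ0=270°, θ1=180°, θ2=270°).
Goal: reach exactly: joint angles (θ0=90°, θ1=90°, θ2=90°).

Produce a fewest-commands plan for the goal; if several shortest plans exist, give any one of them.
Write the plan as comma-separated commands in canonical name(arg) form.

rotate(2, 180), rotate(0, 180), rotate(1, -90)

t0: joint angles (θ0=270°, θ1=180°, θ2=270°)
step 1 (rotate(2, 180)): joint angles (θ0=270°, θ1=180°, θ2=90°)
step 2 (rotate(0, 180)): joint angles (θ0=90°, θ1=180°, θ2=90°)
step 3 (rotate(1, -90)): joint angles (θ0=90°, θ1=90°, θ2=90°)
shorter routes all fall short; 3 is best.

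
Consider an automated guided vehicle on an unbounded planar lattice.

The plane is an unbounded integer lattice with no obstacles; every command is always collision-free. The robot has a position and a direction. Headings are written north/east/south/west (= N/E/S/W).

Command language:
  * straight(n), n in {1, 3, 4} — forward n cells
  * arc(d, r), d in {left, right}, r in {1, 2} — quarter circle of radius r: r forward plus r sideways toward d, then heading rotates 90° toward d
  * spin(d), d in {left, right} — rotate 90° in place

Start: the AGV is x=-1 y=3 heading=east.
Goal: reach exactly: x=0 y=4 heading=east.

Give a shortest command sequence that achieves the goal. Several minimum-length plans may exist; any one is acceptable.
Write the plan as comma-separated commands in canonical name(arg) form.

spin(left), arc(right, 1)

t0: x=-1 y=3 heading=east
t=1 spin(left) ⇒ x=-1 y=3 heading=north
t=2 arc(right, 1) ⇒ x=0 y=4 heading=east
no 1-step plan works, so 2 is optimal.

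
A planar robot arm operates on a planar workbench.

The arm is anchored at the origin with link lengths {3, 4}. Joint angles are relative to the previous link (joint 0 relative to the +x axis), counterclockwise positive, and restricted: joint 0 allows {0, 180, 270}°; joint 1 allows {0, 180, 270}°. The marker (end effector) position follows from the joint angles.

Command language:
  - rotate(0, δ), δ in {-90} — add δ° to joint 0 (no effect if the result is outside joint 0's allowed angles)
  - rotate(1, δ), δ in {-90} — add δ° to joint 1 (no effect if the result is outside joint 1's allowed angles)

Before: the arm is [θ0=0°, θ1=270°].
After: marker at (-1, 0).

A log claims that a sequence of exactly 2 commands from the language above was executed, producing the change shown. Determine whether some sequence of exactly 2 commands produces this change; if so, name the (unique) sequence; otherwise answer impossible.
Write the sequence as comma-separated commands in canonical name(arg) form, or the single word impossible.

begin: [θ0=0°, θ1=270°]
1. rotate(1, -90) → [θ0=0°, θ1=180°]
2. rotate(1, -90) → [θ0=0°, θ1=180°]
no other 2-command option fits: unique.

rotate(1, -90), rotate(1, -90)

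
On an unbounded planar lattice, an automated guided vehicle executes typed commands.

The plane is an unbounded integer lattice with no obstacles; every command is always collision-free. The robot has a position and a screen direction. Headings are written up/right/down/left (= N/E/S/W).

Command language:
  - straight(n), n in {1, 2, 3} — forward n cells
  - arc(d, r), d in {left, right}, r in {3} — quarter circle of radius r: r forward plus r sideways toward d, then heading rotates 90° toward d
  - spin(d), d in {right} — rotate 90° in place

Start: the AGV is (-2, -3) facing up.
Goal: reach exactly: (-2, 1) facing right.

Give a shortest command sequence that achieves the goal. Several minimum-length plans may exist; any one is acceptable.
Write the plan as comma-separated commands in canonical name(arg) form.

straight(3), straight(1), spin(right)

begin: (-2, -3) facing up
t=1 straight(3) ⇒ (-2, 0) facing up
t=2 straight(1) ⇒ (-2, 1) facing up
t=3 spin(right) ⇒ (-2, 1) facing right
minimal: 3 command(s), checked below 3.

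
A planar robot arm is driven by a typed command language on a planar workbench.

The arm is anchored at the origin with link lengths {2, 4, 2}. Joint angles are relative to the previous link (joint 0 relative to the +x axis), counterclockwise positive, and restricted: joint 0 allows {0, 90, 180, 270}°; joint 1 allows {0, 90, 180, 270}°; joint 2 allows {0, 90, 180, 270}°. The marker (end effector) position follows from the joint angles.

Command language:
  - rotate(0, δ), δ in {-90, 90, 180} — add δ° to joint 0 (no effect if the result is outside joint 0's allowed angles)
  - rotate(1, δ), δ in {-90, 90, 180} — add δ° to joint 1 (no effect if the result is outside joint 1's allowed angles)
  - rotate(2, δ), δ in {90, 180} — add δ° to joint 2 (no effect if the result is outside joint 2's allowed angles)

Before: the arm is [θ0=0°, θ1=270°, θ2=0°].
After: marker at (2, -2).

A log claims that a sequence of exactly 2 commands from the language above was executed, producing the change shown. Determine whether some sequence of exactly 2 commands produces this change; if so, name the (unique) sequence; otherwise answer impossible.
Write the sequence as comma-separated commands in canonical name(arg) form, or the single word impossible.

begin: [θ0=0°, θ1=270°, θ2=0°]
[1] after rotate(2, 90): [θ0=0°, θ1=270°, θ2=90°]
[2] after rotate(2, 90): [θ0=0°, θ1=270°, θ2=180°]
no rival 2-sequence matches.

rotate(2, 90), rotate(2, 90)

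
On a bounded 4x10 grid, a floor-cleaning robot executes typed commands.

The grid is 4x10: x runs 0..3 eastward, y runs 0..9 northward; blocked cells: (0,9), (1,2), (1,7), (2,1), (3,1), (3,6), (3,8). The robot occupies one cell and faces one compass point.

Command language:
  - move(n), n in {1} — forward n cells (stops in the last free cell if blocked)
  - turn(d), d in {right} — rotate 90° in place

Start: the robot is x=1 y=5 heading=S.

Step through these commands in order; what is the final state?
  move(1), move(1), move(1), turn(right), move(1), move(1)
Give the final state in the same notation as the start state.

from: x=1 y=5 heading=S
t=1 move(1) ⇒ x=1 y=4 heading=S
t=2 move(1) ⇒ x=1 y=3 heading=S
t=3 move(1) ⇒ x=1 y=3 heading=S
t=4 turn(right) ⇒ x=1 y=3 heading=W
t=5 move(1) ⇒ x=0 y=3 heading=W
t=6 move(1) ⇒ x=0 y=3 heading=W

x=0 y=3 heading=W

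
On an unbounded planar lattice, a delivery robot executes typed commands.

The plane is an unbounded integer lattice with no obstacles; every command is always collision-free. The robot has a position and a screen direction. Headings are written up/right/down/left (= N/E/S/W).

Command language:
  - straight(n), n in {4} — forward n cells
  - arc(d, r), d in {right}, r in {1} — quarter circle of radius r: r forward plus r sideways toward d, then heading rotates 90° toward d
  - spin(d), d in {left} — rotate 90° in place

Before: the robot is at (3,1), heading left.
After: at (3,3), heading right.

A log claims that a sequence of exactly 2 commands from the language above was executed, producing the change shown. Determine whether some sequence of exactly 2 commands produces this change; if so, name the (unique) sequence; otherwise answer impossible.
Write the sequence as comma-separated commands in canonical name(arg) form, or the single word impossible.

arc(right, 1), arc(right, 1)

key: cell and facing (now E) both changed — the 2 commands mix motion and turning
begin: at (3,1), heading left
t=1 arc(right, 1) ⇒ at (2,2), heading up
t=2 arc(right, 1) ⇒ at (3,3), heading right
uniquely the one of 9 2-step routes that fits.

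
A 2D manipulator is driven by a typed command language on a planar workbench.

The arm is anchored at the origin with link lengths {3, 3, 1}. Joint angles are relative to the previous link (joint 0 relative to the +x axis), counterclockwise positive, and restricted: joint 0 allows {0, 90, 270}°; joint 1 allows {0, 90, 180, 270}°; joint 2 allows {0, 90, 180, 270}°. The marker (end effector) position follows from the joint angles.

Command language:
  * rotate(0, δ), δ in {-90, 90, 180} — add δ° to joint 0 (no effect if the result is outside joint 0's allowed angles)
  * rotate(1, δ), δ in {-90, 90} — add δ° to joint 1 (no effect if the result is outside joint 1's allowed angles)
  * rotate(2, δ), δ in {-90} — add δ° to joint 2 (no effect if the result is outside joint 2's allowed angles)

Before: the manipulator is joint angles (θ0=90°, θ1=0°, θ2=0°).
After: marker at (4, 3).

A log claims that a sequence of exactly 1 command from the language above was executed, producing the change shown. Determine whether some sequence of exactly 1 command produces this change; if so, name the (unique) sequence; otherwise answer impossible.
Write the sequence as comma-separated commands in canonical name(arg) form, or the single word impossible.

t0: joint angles (θ0=90°, θ1=0°, θ2=0°)
t=1 rotate(1, -90) ⇒ joint angles (θ0=90°, θ1=270°, θ2=0°)
no rival 1-sequence matches.

rotate(1, -90)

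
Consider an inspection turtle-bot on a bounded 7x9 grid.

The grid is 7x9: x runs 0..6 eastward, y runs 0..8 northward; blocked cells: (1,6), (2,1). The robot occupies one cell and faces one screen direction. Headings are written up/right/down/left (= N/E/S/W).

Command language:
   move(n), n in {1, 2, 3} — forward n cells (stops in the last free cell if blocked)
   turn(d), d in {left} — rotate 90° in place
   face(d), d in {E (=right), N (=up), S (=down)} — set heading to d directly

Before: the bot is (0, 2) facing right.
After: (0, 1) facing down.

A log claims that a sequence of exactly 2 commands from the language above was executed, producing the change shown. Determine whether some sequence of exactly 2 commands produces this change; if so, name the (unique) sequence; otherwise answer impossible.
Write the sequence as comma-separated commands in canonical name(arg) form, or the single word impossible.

face(S), move(1)

key: cell and facing (now S) both changed — the 2 commands mix motion and turning
begin: (0, 2) facing right
t=1 face(S) ⇒ (0, 2) facing down
t=2 move(1) ⇒ (0, 1) facing down
no rival 2-sequence matches.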